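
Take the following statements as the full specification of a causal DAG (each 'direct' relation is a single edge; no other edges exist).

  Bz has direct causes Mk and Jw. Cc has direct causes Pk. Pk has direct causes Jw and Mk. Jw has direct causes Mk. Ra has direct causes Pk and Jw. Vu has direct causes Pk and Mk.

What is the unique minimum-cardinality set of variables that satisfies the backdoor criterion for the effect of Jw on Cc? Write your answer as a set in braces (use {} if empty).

{Mk}

Variables eligible for adjustment (non-descendants of Jw, excluding Jw and Cc): {Mk}.
Backdoor paths from Jw to Cc:
  P1: Jw <- Mk -> Pk -> Cc
  P2: Jw <- Mk -> Vu <- Pk -> Cc
The empty set is not sufficient: P1 (Jw <- Mk -> Pk -> Cc) has no collider blocking it and no conditioned non-collider, so it is open.
Try {Mk}:
  P1: blocked at fork node Mk ∈ conditioning set.
  P2: blocked at fork node Mk ∈ conditioning set.
{Mk} contains no descendant of Jw and blocks every backdoor path.
{Mk} is the unique smallest valid adjustment set.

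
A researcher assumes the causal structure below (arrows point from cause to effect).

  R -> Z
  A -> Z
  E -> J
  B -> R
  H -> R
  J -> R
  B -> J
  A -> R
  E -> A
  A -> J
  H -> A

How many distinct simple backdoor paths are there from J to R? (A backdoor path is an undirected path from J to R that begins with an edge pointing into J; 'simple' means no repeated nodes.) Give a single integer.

7

A backdoor path from J to R is any simple undirected path whose first edge points into J (i.e. leaves J via a parent).
Parents of J: {A, B, E}.
Enumerating:
  P1: J <- E -> A <- H -> R
  P2: J <- E -> A -> R
  P3: J <- E -> A -> Z <- R
  P4: J <- B -> R
  P5: J <- A <- H -> R
  P6: J <- A -> R
  P7: J <- A -> Z <- R
That exhausts the simple backdoor paths. Count: 7.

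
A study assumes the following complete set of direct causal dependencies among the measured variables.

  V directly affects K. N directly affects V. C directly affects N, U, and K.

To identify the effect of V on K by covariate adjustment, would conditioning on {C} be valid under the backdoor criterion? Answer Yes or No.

Yes

Backdoor paths from V to K (paths whose first edge points into V):
  P1: V <- N <- C -> K
Condition 1 (no descendant of V in the set): holds — descendants of V are {K}; none are in {C}.
Condition 2 (every backdoor path blocked by {C}):
  P1: blocked at fork node C ∈ conditioning set.
{C} satisfies the backdoor criterion.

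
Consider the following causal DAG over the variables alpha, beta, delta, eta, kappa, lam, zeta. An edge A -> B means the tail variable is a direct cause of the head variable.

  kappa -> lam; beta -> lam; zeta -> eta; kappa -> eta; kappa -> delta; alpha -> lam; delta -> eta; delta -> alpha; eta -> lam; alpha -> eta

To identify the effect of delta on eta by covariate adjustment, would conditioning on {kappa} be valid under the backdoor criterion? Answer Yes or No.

Yes

Backdoor paths from delta to eta (paths whose first edge points into delta):
  P1: delta <- kappa -> eta
  P2: delta <- kappa -> lam <- alpha -> eta
  P3: delta <- kappa -> lam <- eta
Condition 1 (no descendant of delta in the set): holds — descendants of delta are {alpha, eta, lam}; none are in {kappa}.
Condition 2 (every backdoor path blocked by {kappa}):
  P1: blocked at fork node kappa ∈ conditioning set.
  P2: blocked at fork node kappa ∈ conditioning set.
  P3: blocked at fork node kappa ∈ conditioning set.
{kappa} satisfies the backdoor criterion.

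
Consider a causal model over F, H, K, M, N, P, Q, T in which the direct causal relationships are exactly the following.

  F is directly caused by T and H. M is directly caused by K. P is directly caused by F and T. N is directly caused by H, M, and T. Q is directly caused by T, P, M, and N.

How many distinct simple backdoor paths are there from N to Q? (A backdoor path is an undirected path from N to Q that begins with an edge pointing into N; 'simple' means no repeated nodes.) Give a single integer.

8

A backdoor path from N to Q is any simple undirected path whose first edge points into N (i.e. leaves N via a parent).
Parents of N: {H, M, T}.
Enumerating:
  P1: N <- M -> Q
  P2: N <- T -> F -> P -> Q
  P3: N <- T -> P -> Q
  P4: N <- T -> Q
  P5: N <- H -> F <- T -> P -> Q
  P6: N <- H -> F <- T -> Q
  P7: N <- H -> F -> P <- T -> Q
  P8: N <- H -> F -> P -> Q
That exhausts the simple backdoor paths. Count: 8.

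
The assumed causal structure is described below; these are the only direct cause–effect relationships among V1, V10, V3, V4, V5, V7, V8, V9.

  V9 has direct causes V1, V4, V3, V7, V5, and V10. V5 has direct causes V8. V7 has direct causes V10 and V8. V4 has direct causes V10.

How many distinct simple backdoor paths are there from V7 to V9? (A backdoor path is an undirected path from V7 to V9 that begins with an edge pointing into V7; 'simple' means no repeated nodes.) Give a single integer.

A backdoor path from V7 to V9 is any simple undirected path whose first edge points into V7 (i.e. leaves V7 via a parent).
Parents of V7: {V10, V8}.
Enumerating:
  P1: V7 <- V10 -> V4 -> V9
  P2: V7 <- V10 -> V9
  P3: V7 <- V8 -> V5 -> V9
That exhausts the simple backdoor paths. Count: 3.

3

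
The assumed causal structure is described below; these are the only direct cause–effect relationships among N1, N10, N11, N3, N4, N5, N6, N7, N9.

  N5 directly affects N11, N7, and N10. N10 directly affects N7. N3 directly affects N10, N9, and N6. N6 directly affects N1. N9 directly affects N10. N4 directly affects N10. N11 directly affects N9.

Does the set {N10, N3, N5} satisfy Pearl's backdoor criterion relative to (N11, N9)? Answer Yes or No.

Backdoor paths from N11 to N9 (paths whose first edge points into N11):
  P1: N11 <- N5 -> N10 <- N3 -> N9
  P2: N11 <- N5 -> N10 <- N9
  P3: N11 <- N5 -> N7 <- N10 <- N3 -> N9
  P4: N11 <- N5 -> N7 <- N10 <- N9
Condition 1 (no descendant of N11 in the set): FAILS — N10 is a descendant of N11.
Condition 2 (every backdoor path blocked by {N10, N3, N5}):
  P1: blocked at fork node N5 ∈ conditioning set.
  P2: blocked at fork node N5 ∈ conditioning set.
  P3: blocked at fork node N5 ∈ conditioning set.
  P4: blocked at fork node N5 ∈ conditioning set.
{N10, N3, N5} does not satisfy the backdoor criterion.

No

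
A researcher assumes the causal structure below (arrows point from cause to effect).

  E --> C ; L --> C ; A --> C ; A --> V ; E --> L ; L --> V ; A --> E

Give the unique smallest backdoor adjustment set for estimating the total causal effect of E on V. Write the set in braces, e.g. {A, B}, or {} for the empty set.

{A}

Variables eligible for adjustment (non-descendants of E, excluding E and V): {A}.
Backdoor paths from E to V:
  P1: E <- A -> V
  P2: E <- A -> C <- L -> V
The empty set is not sufficient: P1 (E <- A -> V) has no collider blocking it and no conditioned non-collider, so it is open.
Try {A}:
  P1: blocked at fork node A ∈ conditioning set.
  P2: blocked at fork node A ∈ conditioning set.
{A} contains no descendant of E and blocks every backdoor path.
{A} is the unique smallest valid adjustment set.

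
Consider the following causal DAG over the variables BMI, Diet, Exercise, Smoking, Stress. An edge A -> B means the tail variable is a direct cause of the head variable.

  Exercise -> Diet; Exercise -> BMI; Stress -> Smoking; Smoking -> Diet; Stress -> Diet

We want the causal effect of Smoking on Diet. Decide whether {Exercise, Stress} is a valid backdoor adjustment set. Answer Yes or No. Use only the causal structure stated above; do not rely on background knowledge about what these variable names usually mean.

Yes

Backdoor paths from Smoking to Diet (paths whose first edge points into Smoking):
  P1: Smoking <- Stress -> Diet
Condition 1 (no descendant of Smoking in the set): holds — descendants of Smoking are {Diet}; none are in {Exercise, Stress}.
Condition 2 (every backdoor path blocked by {Exercise, Stress}):
  P1: blocked at fork node Stress ∈ conditioning set.
{Exercise, Stress} satisfies the backdoor criterion.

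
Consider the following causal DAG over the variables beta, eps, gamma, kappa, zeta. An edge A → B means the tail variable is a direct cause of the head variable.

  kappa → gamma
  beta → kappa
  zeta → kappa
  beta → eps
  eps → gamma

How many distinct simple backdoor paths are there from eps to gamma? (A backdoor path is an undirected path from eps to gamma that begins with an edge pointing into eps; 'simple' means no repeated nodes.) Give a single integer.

1

A backdoor path from eps to gamma is any simple undirected path whose first edge points into eps (i.e. leaves eps via a parent).
Parents of eps: {beta}.
Enumerating:
  P1: eps <- beta -> kappa -> gamma
That exhausts the simple backdoor paths. Count: 1.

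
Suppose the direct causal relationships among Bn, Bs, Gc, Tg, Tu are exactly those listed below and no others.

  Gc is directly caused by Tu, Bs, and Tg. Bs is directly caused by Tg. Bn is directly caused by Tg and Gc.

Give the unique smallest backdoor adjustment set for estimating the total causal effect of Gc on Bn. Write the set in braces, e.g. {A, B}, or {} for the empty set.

{Tg}

Variables eligible for adjustment (non-descendants of Gc, excluding Gc and Bn): {Bs, Tg, Tu}.
Backdoor paths from Gc to Bn:
  P1: Gc <- Tg -> Bn
  P2: Gc <- Bs <- Tg -> Bn
The empty set is not sufficient: P1 (Gc <- Tg -> Bn) has no collider blocking it and no conditioned non-collider, so it is open.
Try {Tg}:
  P1: blocked at fork node Tg ∈ conditioning set.
  P2: blocked at fork node Tg ∈ conditioning set.
{Tg} contains no descendant of Gc and blocks every backdoor path.
No other singleton works — e.g. {Tu} leaves P1 open — so {Tg} is the unique smallest valid adjustment set.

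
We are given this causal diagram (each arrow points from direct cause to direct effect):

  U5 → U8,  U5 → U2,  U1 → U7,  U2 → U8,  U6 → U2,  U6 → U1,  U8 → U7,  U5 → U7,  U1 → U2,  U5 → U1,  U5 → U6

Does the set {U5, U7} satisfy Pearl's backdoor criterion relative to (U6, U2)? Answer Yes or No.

No

Backdoor paths from U6 to U2 (paths whose first edge points into U6):
  P1: U6 <- U5 -> U1 -> U2
  P2: U6 <- U5 -> U1 -> U7 <- U8 <- U2
  P3: U6 <- U5 -> U2
  P4: U6 <- U5 -> U8 <- U2
  P5: U6 <- U5 -> U8 -> U7 <- U1 -> U2
  P6: U6 <- U5 -> U7 <- U1 -> U2
  P7: U6 <- U5 -> U7 <- U8 <- U2
Condition 1 (no descendant of U6 in the set): FAILS — U7 is a descendant of U6.
Condition 2 (every backdoor path blocked by {U5, U7}):
  P1: blocked at fork node U5 ∈ conditioning set.
  P2: blocked at fork node U5 ∈ conditioning set.
  P3: blocked at fork node U5 ∈ conditioning set.
  P4: blocked at fork node U5 ∈ conditioning set.
  P5: blocked at fork node U5 ∈ conditioning set.
  P6: blocked at fork node U5 ∈ conditioning set.
  P7: blocked at fork node U5 ∈ conditioning set.
{U5, U7} does not satisfy the backdoor criterion.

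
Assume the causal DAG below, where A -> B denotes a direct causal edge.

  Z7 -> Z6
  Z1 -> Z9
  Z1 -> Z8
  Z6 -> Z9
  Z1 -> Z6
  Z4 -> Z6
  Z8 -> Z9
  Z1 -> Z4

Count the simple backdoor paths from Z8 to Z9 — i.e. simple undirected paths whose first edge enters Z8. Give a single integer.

3

A backdoor path from Z8 to Z9 is any simple undirected path whose first edge points into Z8 (i.e. leaves Z8 via a parent).
Parents of Z8: {Z1}.
Enumerating:
  P1: Z8 <- Z1 -> Z4 -> Z6 -> Z9
  P2: Z8 <- Z1 -> Z6 -> Z9
  P3: Z8 <- Z1 -> Z9
That exhausts the simple backdoor paths. Count: 3.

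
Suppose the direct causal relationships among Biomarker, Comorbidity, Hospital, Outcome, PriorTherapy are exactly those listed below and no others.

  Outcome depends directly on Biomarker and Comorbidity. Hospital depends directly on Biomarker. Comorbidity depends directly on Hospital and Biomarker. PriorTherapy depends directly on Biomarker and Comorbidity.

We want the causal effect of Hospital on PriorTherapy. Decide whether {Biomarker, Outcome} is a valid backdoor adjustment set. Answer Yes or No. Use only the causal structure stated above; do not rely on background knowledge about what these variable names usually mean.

Backdoor paths from Hospital to PriorTherapy (paths whose first edge points into Hospital):
  P1: Hospital <- Biomarker -> Comorbidity -> PriorTherapy
  P2: Hospital <- Biomarker -> PriorTherapy
  P3: Hospital <- Biomarker -> Outcome <- Comorbidity -> PriorTherapy
Condition 1 (no descendant of Hospital in the set): FAILS — Outcome is a descendant of Hospital.
Condition 2 (every backdoor path blocked by {Biomarker, Outcome}):
  P1: blocked at fork node Biomarker ∈ conditioning set.
  P2: blocked at fork node Biomarker ∈ conditioning set.
  P3: blocked at fork node Biomarker ∈ conditioning set.
{Biomarker, Outcome} does not satisfy the backdoor criterion.

No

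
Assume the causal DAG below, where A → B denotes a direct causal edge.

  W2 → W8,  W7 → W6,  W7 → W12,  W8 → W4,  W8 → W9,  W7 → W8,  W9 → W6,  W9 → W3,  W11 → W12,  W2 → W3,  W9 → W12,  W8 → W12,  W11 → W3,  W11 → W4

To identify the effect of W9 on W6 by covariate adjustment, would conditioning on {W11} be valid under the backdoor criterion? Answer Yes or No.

Backdoor paths from W9 to W6 (paths whose first edge points into W9):
  P1: W9 <- W8 <- W2 -> W3 <- W11 -> W12 <- W7 -> W6
  P2: W9 <- W8 <- W7 -> W6
  P3: W9 <- W8 -> W4 <- W11 -> W12 <- W7 -> W6
  P4: W9 <- W8 -> W12 <- W7 -> W6
Condition 1 (no descendant of W9 in the set): holds — descendants of W9 are {W12, W3, W6}; none are in {W11}.
Condition 2 (every backdoor path blocked by {W11}):
  P1: blocked at collider W3 (neither it nor any descendant is in the conditioning set).
  P2: open — no interior node is in the conditioning set.
  P3: blocked at collider W4 (neither it nor any descendant is in the conditioning set).
  P4: blocked at collider W12 (neither it nor any descendant is in the conditioning set).
{W11} does not satisfy the backdoor criterion.

No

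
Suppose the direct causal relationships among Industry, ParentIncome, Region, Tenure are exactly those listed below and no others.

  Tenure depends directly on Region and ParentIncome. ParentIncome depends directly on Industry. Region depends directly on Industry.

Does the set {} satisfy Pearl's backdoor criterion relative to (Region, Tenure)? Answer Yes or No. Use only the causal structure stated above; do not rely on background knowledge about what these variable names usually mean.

Backdoor paths from Region to Tenure (paths whose first edge points into Region):
  P1: Region <- Industry -> ParentIncome -> Tenure
Condition 1 (no descendant of Region in the set): holds — descendants of Region are {Tenure}; none are in {}.
Condition 2 (every backdoor path blocked by {}):
  P1: open — no interior node is in the conditioning set.
{} does not satisfy the backdoor criterion.

No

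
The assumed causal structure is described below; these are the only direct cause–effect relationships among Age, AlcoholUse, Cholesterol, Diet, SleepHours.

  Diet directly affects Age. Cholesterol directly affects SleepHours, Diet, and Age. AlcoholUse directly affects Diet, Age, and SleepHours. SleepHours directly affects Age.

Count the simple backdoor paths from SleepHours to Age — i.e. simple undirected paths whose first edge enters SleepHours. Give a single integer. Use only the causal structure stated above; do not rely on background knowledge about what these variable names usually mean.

6

A backdoor path from SleepHours to Age is any simple undirected path whose first edge points into SleepHours (i.e. leaves SleepHours via a parent).
Parents of SleepHours: {AlcoholUse, Cholesterol}.
Enumerating:
  P1: SleepHours <- Cholesterol -> Diet <- AlcoholUse -> Age
  P2: SleepHours <- Cholesterol -> Diet -> Age
  P3: SleepHours <- Cholesterol -> Age
  P4: SleepHours <- AlcoholUse -> Diet <- Cholesterol -> Age
  P5: SleepHours <- AlcoholUse -> Diet -> Age
  P6: SleepHours <- AlcoholUse -> Age
That exhausts the simple backdoor paths. Count: 6.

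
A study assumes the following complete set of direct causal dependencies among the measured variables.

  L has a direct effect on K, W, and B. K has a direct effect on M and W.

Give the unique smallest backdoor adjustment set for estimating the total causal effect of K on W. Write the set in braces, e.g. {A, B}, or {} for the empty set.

{L}

Variables eligible for adjustment (non-descendants of K, excluding K and W): {B, L}.
Backdoor paths from K to W:
  P1: K <- L -> W
The empty set is not sufficient: P1 (K <- L -> W) has no collider blocking it and no conditioned non-collider, so it is open.
Try {L}:
  P1: blocked at fork node L ∈ conditioning set.
{L} contains no descendant of K and blocks every backdoor path.
No other singleton works — e.g. {B} leaves P1 open — so {L} is the unique smallest valid adjustment set.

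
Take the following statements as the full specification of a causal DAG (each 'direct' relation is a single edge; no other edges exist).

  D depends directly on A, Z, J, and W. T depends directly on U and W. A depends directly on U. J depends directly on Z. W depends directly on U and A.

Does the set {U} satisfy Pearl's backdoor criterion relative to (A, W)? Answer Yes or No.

Yes

Backdoor paths from A to W (paths whose first edge points into A):
  P1: A <- U -> W
  P2: A <- U -> T <- W
Condition 1 (no descendant of A in the set): holds — descendants of A are {D, T, W}; none are in {U}.
Condition 2 (every backdoor path blocked by {U}):
  P1: blocked at fork node U ∈ conditioning set.
  P2: blocked at fork node U ∈ conditioning set.
{U} satisfies the backdoor criterion.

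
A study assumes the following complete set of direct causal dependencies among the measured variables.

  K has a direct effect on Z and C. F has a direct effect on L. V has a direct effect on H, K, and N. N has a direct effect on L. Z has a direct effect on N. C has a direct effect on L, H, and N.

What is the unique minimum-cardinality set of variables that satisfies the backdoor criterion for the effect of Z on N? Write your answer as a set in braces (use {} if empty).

{K}

Variables eligible for adjustment (non-descendants of Z, excluding Z and N): {C, F, H, K, V}.
Backdoor paths from Z to N:
  P1: Z <- K <- V -> N
  P2: Z <- K <- V -> H <- C -> N
  P3: Z <- K <- V -> H <- C -> L <- N
  P4: Z <- K -> C -> N
  P5: Z <- K -> C -> H <- V -> N
  P6: Z <- K -> C -> L <- N
The empty set is not sufficient: P1 (Z <- K <- V -> N) has no collider blocking it and no conditioned non-collider, so it is open.
Try {K}:
  P1: blocked at chain node K ∈ conditioning set.
  P2: blocked at chain node K ∈ conditioning set.
  P3: blocked at chain node K ∈ conditioning set.
  P4: blocked at fork node K ∈ conditioning set.
  P5: blocked at fork node K ∈ conditioning set.
  P6: blocked at fork node K ∈ conditioning set.
{K} contains no descendant of Z and blocks every backdoor path.
No other singleton works — e.g. {V} leaves P4 open — so {K} is the unique smallest valid adjustment set.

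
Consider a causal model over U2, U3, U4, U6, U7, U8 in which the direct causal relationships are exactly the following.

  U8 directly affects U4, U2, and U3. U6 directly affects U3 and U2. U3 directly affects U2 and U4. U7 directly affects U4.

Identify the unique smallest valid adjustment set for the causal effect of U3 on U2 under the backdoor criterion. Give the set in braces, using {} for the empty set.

Variables eligible for adjustment (non-descendants of U3, excluding U3 and U2): {U6, U7, U8}.
Backdoor paths from U3 to U2:
  P1: U3 <- U8 -> U2
  P2: U3 <- U6 -> U2
The empty set is not sufficient: P1 (U3 <- U8 -> U2) has no collider blocking it and no conditioned non-collider, so it is open.
Try {U6, U8}:
  P1: blocked at fork node U8 ∈ conditioning set.
  P2: blocked at fork node U6 ∈ conditioning set.
{U6, U8} contains no descendant of U3 and blocks every backdoor path.
Every element of {U6, U8} is needed (dropping U6 leaves P2 open; dropping U8 leaves P1 open), so no proper subset is valid.
Among all size-2 subsets of the eligible variables, only {U6, U8} blocks every backdoor path, so it is the unique smallest valid adjustment set.

{U6, U8}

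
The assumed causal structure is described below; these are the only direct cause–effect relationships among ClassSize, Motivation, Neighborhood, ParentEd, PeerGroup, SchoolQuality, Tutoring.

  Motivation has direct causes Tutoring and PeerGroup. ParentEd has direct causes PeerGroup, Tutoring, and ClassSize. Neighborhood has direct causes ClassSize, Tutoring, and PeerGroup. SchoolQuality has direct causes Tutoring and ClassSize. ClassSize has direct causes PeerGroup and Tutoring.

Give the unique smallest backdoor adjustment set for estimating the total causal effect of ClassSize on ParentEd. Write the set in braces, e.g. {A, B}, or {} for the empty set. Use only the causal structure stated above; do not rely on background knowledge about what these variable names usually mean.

Variables eligible for adjustment (non-descendants of ClassSize, excluding ClassSize and ParentEd): {Motivation, PeerGroup, Tutoring}.
Backdoor paths from ClassSize to ParentEd:
  P1: ClassSize <- PeerGroup -> Motivation <- Tutoring -> ParentEd
  P2: ClassSize <- PeerGroup -> ParentEd
  P3: ClassSize <- PeerGroup -> Neighborhood <- Tutoring -> ParentEd
  P4: ClassSize <- Tutoring -> Motivation <- PeerGroup -> ParentEd
  P5: ClassSize <- Tutoring -> ParentEd
  P6: ClassSize <- Tutoring -> Neighborhood <- PeerGroup -> ParentEd
The empty set is not sufficient: P2 (ClassSize <- PeerGroup -> ParentEd) has no collider blocking it and no conditioned non-collider, so it is open.
Try {PeerGroup, Tutoring}:
  P1: blocked at fork node PeerGroup ∈ conditioning set.
  P2: blocked at fork node PeerGroup ∈ conditioning set.
  P3: blocked at fork node PeerGroup ∈ conditioning set.
  P4: blocked at fork node Tutoring ∈ conditioning set.
  P5: blocked at fork node Tutoring ∈ conditioning set.
  P6: blocked at fork node Tutoring ∈ conditioning set.
{PeerGroup, Tutoring} contains no descendant of ClassSize and blocks every backdoor path.
Every element of {PeerGroup, Tutoring} is needed (dropping PeerGroup leaves P2 open; dropping Tutoring leaves P5 open), so no proper subset is valid.
Among all size-2 subsets of the eligible variables, only {PeerGroup, Tutoring} blocks every backdoor path, so it is the unique smallest valid adjustment set.

{PeerGroup, Tutoring}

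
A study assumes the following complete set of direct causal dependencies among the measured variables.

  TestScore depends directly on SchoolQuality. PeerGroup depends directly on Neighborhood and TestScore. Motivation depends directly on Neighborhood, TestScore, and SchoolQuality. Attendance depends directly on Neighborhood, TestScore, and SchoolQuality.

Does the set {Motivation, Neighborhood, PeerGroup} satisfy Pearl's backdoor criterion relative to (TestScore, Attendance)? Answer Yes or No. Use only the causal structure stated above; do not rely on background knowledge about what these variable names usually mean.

No

Backdoor paths from TestScore to Attendance (paths whose first edge points into TestScore):
  P1: TestScore <- SchoolQuality -> Motivation <- Neighborhood -> Attendance
  P2: TestScore <- SchoolQuality -> Attendance
Condition 1 (no descendant of TestScore in the set): FAILS — Motivation and PeerGroup are descendants of TestScore.
Condition 2 (every backdoor path blocked by {Motivation, Neighborhood, PeerGroup}):
  P1: blocked at fork node Neighborhood ∈ conditioning set.
  P2: open — no interior node is in the conditioning set.
{Motivation, Neighborhood, PeerGroup} does not satisfy the backdoor criterion.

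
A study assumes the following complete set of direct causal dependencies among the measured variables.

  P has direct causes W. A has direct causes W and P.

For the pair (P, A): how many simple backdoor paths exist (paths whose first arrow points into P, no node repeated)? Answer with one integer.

1

A backdoor path from P to A is any simple undirected path whose first edge points into P (i.e. leaves P via a parent).
Parents of P: {W}.
Enumerating:
  P1: P <- W -> A
That exhausts the simple backdoor paths. Count: 1.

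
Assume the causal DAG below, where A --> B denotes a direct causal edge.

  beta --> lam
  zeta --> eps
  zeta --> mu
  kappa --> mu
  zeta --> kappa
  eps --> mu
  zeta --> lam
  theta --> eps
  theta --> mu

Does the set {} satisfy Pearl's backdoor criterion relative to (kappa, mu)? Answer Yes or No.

No

Backdoor paths from kappa to mu (paths whose first edge points into kappa):
  P1: kappa <- zeta -> eps <- theta -> mu
  P2: kappa <- zeta -> eps -> mu
  P3: kappa <- zeta -> mu
Condition 1 (no descendant of kappa in the set): holds — descendants of kappa are {mu}; none are in {}.
Condition 2 (every backdoor path blocked by {}):
  P1: blocked at collider eps (neither it nor any descendant is in the conditioning set).
  P2: open — no interior node is in the conditioning set.
  P3: open — no interior node is in the conditioning set.
{} does not satisfy the backdoor criterion.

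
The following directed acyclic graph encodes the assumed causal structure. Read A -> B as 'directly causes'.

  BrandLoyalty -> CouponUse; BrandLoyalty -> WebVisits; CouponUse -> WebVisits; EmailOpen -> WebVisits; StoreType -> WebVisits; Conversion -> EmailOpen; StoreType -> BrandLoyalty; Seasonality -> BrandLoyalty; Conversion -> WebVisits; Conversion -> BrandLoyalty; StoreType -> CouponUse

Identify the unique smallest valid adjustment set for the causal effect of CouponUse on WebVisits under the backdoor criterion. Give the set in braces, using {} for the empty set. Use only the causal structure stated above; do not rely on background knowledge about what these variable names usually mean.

{BrandLoyalty, StoreType}

Variables eligible for adjustment (non-descendants of CouponUse, excluding CouponUse and WebVisits): {BrandLoyalty, Conversion, EmailOpen, Seasonality, StoreType}.
Backdoor paths from CouponUse to WebVisits:
  P1: CouponUse <- StoreType -> BrandLoyalty <- Conversion -> EmailOpen -> WebVisits
  P2: CouponUse <- StoreType -> BrandLoyalty <- Conversion -> WebVisits
  P3: CouponUse <- StoreType -> BrandLoyalty -> WebVisits
  P4: CouponUse <- StoreType -> WebVisits
  P5: CouponUse <- BrandLoyalty <- Conversion -> EmailOpen -> WebVisits
  P6: CouponUse <- BrandLoyalty <- Conversion -> WebVisits
  P7: CouponUse <- BrandLoyalty <- StoreType -> WebVisits
  P8: CouponUse <- BrandLoyalty -> WebVisits
The empty set is not sufficient: P3 (CouponUse <- StoreType -> BrandLoyalty -> WebVisits) has no collider blocking it and no conditioned non-collider, so it is open.
Try {BrandLoyalty, StoreType}:
  P1: blocked at fork node StoreType ∈ conditioning set.
  P2: blocked at fork node StoreType ∈ conditioning set.
  P3: blocked at fork node StoreType ∈ conditioning set.
  P4: blocked at fork node StoreType ∈ conditioning set.
  P5: blocked at chain node BrandLoyalty ∈ conditioning set.
  P6: blocked at chain node BrandLoyalty ∈ conditioning set.
  P7: blocked at chain node BrandLoyalty ∈ conditioning set.
  P8: blocked at fork node BrandLoyalty ∈ conditioning set.
{BrandLoyalty, StoreType} contains no descendant of CouponUse and blocks every backdoor path.
Every element of {BrandLoyalty, StoreType} is needed (dropping BrandLoyalty leaves P5 open; dropping StoreType leaves P1 open), so no proper subset is valid.
Among all size-2 subsets of the eligible variables, only {BrandLoyalty, StoreType} blocks every backdoor path, so it is the unique smallest valid adjustment set.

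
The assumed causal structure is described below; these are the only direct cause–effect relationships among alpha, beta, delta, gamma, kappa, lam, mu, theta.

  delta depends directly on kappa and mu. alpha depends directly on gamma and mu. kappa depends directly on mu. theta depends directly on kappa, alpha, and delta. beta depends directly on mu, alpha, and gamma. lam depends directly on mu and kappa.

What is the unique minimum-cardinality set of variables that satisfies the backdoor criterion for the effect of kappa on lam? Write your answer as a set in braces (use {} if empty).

Variables eligible for adjustment (non-descendants of kappa, excluding kappa and lam): {alpha, beta, gamma, mu}.
Backdoor paths from kappa to lam:
  P1: kappa <- mu -> lam
The empty set is not sufficient: P1 (kappa <- mu -> lam) has no collider blocking it and no conditioned non-collider, so it is open.
Try {mu}:
  P1: blocked at fork node mu ∈ conditioning set.
{mu} contains no descendant of kappa and blocks every backdoor path.
No other singleton works — e.g. {gamma} leaves P1 open — so {mu} is the unique smallest valid adjustment set.

{mu}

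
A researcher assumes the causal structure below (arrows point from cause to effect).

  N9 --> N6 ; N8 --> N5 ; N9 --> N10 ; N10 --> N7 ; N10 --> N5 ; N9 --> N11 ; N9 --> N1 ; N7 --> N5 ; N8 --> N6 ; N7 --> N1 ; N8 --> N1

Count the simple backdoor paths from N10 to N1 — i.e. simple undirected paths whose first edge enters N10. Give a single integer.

3

A backdoor path from N10 to N1 is any simple undirected path whose first edge points into N10 (i.e. leaves N10 via a parent).
Parents of N10: {N9}.
Enumerating:
  P1: N10 <- N9 -> N1
  P2: N10 <- N9 -> N6 <- N8 -> N1
  P3: N10 <- N9 -> N6 <- N8 -> N5 <- N7 -> N1
That exhausts the simple backdoor paths. Count: 3.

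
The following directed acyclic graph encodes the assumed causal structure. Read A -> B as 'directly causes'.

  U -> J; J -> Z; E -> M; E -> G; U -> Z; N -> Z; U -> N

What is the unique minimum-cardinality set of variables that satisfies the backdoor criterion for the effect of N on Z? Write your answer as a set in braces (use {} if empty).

Variables eligible for adjustment (non-descendants of N, excluding N and Z): {E, G, J, M, U}.
Backdoor paths from N to Z:
  P1: N <- U -> J -> Z
  P2: N <- U -> Z
The empty set is not sufficient: P1 (N <- U -> J -> Z) has no collider blocking it and no conditioned non-collider, so it is open.
Try {U}:
  P1: blocked at fork node U ∈ conditioning set.
  P2: blocked at fork node U ∈ conditioning set.
{U} contains no descendant of N and blocks every backdoor path.
No other singleton works — e.g. {J} leaves P2 open — so {U} is the unique smallest valid adjustment set.

{U}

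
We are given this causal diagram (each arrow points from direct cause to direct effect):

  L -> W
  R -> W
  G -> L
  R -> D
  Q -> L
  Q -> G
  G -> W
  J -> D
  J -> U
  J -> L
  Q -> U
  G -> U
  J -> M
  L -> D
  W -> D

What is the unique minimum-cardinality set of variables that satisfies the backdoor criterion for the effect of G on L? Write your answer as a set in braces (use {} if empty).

Variables eligible for adjustment (non-descendants of G, excluding G and L): {J, M, Q, R}.
Backdoor paths from G to L:
  P1: G <- Q -> L
  P2: G <- Q -> U <- J -> L
  P3: G <- Q -> U <- J -> D <- R -> W <- L
  P4: G <- Q -> U <- J -> D <- L
  P5: G <- Q -> U <- J -> D <- W <- L
The empty set is not sufficient: P1 (G <- Q -> L) has no collider blocking it and no conditioned non-collider, so it is open.
Try {Q}:
  P1: blocked at fork node Q ∈ conditioning set.
  P2: blocked at fork node Q ∈ conditioning set.
  P3: blocked at fork node Q ∈ conditioning set.
  P4: blocked at fork node Q ∈ conditioning set.
  P5: blocked at fork node Q ∈ conditioning set.
{Q} contains no descendant of G and blocks every backdoor path.
No other singleton works — e.g. {R} leaves P1 open — so {Q} is the unique smallest valid adjustment set.

{Q}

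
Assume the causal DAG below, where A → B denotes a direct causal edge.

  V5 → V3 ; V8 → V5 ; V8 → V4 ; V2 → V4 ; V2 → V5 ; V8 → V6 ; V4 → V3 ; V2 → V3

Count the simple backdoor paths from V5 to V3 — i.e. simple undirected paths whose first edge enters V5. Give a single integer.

A backdoor path from V5 to V3 is any simple undirected path whose first edge points into V5 (i.e. leaves V5 via a parent).
Parents of V5: {V2, V8}.
Enumerating:
  P1: V5 <- V2 -> V4 -> V3
  P2: V5 <- V2 -> V3
  P3: V5 <- V8 -> V4 <- V2 -> V3
  P4: V5 <- V8 -> V4 -> V3
That exhausts the simple backdoor paths. Count: 4.

4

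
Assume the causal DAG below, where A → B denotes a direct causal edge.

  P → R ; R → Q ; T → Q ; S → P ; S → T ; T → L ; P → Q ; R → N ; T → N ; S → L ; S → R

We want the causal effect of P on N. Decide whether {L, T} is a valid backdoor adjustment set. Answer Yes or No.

Backdoor paths from P to N (paths whose first edge points into P):
  P1: P <- S -> T -> N
  P2: P <- S -> T -> Q <- R -> N
  P3: P <- S -> R -> N
  P4: P <- S -> R -> Q <- T -> N
  P5: P <- S -> L <- T -> N
  P6: P <- S -> L <- T -> Q <- R -> N
Condition 1 (no descendant of P in the set): holds — descendants of P are {N, Q, R}; none are in {L, T}.
Condition 2 (every backdoor path blocked by {L, T}):
  P1: blocked at chain node T ∈ conditioning set.
  P2: blocked at chain node T ∈ conditioning set.
  P3: open — no interior node is in the conditioning set.
  P4: blocked at collider Q (neither it nor any descendant is in the conditioning set).
  P5: blocked at fork node T ∈ conditioning set.
  P6: blocked at fork node T ∈ conditioning set.
{L, T} does not satisfy the backdoor criterion.

No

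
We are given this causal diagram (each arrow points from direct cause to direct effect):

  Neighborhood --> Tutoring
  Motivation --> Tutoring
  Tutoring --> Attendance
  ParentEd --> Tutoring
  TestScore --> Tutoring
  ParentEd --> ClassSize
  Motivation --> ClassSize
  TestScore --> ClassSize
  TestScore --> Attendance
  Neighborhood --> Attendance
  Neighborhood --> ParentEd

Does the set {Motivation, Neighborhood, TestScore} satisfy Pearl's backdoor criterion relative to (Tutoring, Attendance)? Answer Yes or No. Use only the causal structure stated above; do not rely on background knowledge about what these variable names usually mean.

Backdoor paths from Tutoring to Attendance (paths whose first edge points into Tutoring):
  P1: Tutoring <- Neighborhood -> ParentEd -> ClassSize <- TestScore -> Attendance
  P2: Tutoring <- Neighborhood -> Attendance
  P3: Tutoring <- ParentEd <- Neighborhood -> Attendance
  P4: Tutoring <- ParentEd -> ClassSize <- TestScore -> Attendance
  P5: Tutoring <- Motivation -> ClassSize <- ParentEd <- Neighborhood -> Attendance
  P6: Tutoring <- Motivation -> ClassSize <- TestScore -> Attendance
  P7: Tutoring <- TestScore -> ClassSize <- ParentEd <- Neighborhood -> Attendance
  P8: Tutoring <- TestScore -> Attendance
Condition 1 (no descendant of Tutoring in the set): holds — descendants of Tutoring are {Attendance}; none are in {Motivation, Neighborhood, TestScore}.
Condition 2 (every backdoor path blocked by {Motivation, Neighborhood, TestScore}):
  P1: blocked at fork node Neighborhood ∈ conditioning set.
  P2: blocked at fork node Neighborhood ∈ conditioning set.
  P3: blocked at fork node Neighborhood ∈ conditioning set.
  P4: blocked at collider ClassSize (neither it nor any descendant is in the conditioning set).
  P5: blocked at fork node Motivation ∈ conditioning set.
  P6: blocked at fork node Motivation ∈ conditioning set.
  P7: blocked at fork node TestScore ∈ conditioning set.
  P8: blocked at fork node TestScore ∈ conditioning set.
{Motivation, Neighborhood, TestScore} satisfies the backdoor criterion.

Yes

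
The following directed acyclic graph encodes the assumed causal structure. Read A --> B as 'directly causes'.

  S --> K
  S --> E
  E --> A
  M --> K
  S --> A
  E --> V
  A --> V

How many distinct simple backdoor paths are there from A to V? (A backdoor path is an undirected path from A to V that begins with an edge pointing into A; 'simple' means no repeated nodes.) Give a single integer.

2

A backdoor path from A to V is any simple undirected path whose first edge points into A (i.e. leaves A via a parent).
Parents of A: {E, S}.
Enumerating:
  P1: A <- S -> E -> V
  P2: A <- E -> V
That exhausts the simple backdoor paths. Count: 2.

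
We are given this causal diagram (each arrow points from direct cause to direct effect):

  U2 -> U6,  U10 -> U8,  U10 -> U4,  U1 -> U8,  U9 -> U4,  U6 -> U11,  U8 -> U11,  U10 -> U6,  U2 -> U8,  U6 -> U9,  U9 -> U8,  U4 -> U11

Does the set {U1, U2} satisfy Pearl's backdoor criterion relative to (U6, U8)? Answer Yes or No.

No

Backdoor paths from U6 to U8 (paths whose first edge points into U6):
  P1: U6 <- U10 -> U4 <- U9 -> U8
  P2: U6 <- U10 -> U4 -> U11 <- U8
  P3: U6 <- U10 -> U8
  P4: U6 <- U2 -> U8
Condition 1 (no descendant of U6 in the set): holds — descendants of U6 are {U11, U4, U8, U9}; none are in {U1, U2}.
Condition 2 (every backdoor path blocked by {U1, U2}):
  P1: blocked at collider U4 (neither it nor any descendant is in the conditioning set).
  P2: blocked at collider U11 (neither it nor any descendant is in the conditioning set).
  P3: open — no interior node is in the conditioning set.
  P4: blocked at fork node U2 ∈ conditioning set.
{U1, U2} does not satisfy the backdoor criterion.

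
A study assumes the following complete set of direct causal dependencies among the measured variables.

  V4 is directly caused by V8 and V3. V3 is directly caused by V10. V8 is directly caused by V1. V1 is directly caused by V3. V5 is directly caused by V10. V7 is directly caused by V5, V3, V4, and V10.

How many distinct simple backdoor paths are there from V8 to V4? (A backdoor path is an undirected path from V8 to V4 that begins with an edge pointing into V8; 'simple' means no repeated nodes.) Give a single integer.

4

A backdoor path from V8 to V4 is any simple undirected path whose first edge points into V8 (i.e. leaves V8 via a parent).
Parents of V8: {V1}.
Enumerating:
  P1: V8 <- V1 <- V3 <- V10 -> V5 -> V7 <- V4
  P2: V8 <- V1 <- V3 <- V10 -> V7 <- V4
  P3: V8 <- V1 <- V3 -> V4
  P4: V8 <- V1 <- V3 -> V7 <- V4
That exhausts the simple backdoor paths. Count: 4.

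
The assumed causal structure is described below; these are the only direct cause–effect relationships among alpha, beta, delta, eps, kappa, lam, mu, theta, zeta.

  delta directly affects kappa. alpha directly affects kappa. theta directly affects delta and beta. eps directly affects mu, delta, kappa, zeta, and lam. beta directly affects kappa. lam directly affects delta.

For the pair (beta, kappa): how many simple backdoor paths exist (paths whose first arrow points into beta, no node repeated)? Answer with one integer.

3

A backdoor path from beta to kappa is any simple undirected path whose first edge points into beta (i.e. leaves beta via a parent).
Parents of beta: {theta}.
Enumerating:
  P1: beta <- theta -> delta <- eps -> kappa
  P2: beta <- theta -> delta <- lam <- eps -> kappa
  P3: beta <- theta -> delta -> kappa
That exhausts the simple backdoor paths. Count: 3.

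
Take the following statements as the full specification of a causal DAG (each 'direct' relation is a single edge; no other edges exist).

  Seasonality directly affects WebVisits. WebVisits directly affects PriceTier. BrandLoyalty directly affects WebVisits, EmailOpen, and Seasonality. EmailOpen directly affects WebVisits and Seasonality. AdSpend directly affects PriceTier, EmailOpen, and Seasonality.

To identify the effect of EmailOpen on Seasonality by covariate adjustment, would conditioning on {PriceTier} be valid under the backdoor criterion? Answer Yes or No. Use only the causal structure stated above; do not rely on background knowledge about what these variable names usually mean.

No

Backdoor paths from EmailOpen to Seasonality (paths whose first edge points into EmailOpen):
  P1: EmailOpen <- AdSpend -> Seasonality
  P2: EmailOpen <- AdSpend -> PriceTier <- WebVisits <- BrandLoyalty -> Seasonality
  P3: EmailOpen <- AdSpend -> PriceTier <- WebVisits <- Seasonality
  P4: EmailOpen <- BrandLoyalty -> Seasonality
  P5: EmailOpen <- BrandLoyalty -> WebVisits <- Seasonality
  P6: EmailOpen <- BrandLoyalty -> WebVisits -> PriceTier <- AdSpend -> Seasonality
Condition 1 (no descendant of EmailOpen in the set): FAILS — PriceTier is a descendant of EmailOpen.
Condition 2 (every backdoor path blocked by {PriceTier}):
  P1: open — no interior node is in the conditioning set.
  P2: open — collider(s) PriceTier are conditioned on (or have a conditioned descendant) and no non-collider on the path is in the set.
  P3: open — collider(s) PriceTier are conditioned on (or have a conditioned descendant) and no non-collider on the path is in the set.
  P4: open — no interior node is in the conditioning set.
  P5: open — collider(s) WebVisits are conditioned on (or have a conditioned descendant) and no non-collider on the path is in the set.
  P6: open — collider(s) PriceTier are conditioned on (or have a conditioned descendant) and no non-collider on the path is in the set.
{PriceTier} does not satisfy the backdoor criterion.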